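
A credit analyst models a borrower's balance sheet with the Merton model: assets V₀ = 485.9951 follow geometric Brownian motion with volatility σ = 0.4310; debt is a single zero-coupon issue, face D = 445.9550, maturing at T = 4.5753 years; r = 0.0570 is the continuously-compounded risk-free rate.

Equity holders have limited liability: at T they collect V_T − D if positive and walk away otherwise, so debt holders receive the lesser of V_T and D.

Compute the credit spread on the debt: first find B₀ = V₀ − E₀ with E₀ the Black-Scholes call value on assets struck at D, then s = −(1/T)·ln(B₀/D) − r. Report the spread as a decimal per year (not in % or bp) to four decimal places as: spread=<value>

d₁ = [ln(V₀/D) + (r + σ²/2)T] / (σ√T)
   = [ln(485.9951/445.9550) + (0.0570 + 0.5·0.4310²)·4.5753] / (0.4310·√4.5753)
   = [0.085980 + 0.685748] / 0.921907 = 0.837101
d₂ = d₁ − σ√T = 0.837101 − 0.921907 = -0.084806
N(d₁) = 0.798732,  N(d₂) = 0.466208,  e^(−rT) = 0.770441
E₀ = V₀·N(d₁) − D·e^(−rT)·N(d₂)
   = 485.9951·0.798732 − 445.9550·0.770441·0.466208 = 227.999235
B₀ = V₀ − E₀ = 485.9951 − 227.999235 = 257.995865
spread = −(1/T)·ln(B₀/D) − r = −(1/4.5753)·ln(257.995865/445.9550) − 0.0570 = 0.06261500

spread=0.0626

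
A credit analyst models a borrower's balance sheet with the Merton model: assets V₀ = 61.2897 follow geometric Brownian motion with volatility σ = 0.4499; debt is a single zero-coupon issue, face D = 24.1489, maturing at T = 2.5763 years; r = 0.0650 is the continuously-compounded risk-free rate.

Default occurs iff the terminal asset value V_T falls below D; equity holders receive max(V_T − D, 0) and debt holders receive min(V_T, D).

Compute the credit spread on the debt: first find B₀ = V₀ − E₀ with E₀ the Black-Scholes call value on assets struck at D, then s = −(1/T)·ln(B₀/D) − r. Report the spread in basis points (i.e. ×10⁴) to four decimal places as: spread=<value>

d₁ = [ln(V₀/D) + (r + σ²/2)T] / (σ√T)
   = [ln(61.2897/24.1489) + (0.0650 + 0.5·0.4499²)·2.5763] / (0.4499·√2.5763)
   = [0.931373 + 0.428194] / 0.722128 = 1.882723
d₂ = d₁ − σ√T = 1.882723 − 0.722128 = 1.160595
N(d₁) = 0.970131,  N(d₂) = 0.877097,  e^(−rT) = 0.845811
E₀ = V₀·N(d₁) − D·e^(−rT)·N(d₂)
   = 61.2897·0.970131 − 24.1489·0.845811·0.877097 = 41.543988
B₀ = V₀ − E₀ = 61.2897 − 41.543988 = 19.745712
spread = −(1/T)·ln(B₀/D) − r = −(1/2.5763)·ln(19.745712/24.1489) − 0.0650 = 0.01313628
in basis points: 0.01313628 × 10⁴ = 131.3628 bp

spread=131.3628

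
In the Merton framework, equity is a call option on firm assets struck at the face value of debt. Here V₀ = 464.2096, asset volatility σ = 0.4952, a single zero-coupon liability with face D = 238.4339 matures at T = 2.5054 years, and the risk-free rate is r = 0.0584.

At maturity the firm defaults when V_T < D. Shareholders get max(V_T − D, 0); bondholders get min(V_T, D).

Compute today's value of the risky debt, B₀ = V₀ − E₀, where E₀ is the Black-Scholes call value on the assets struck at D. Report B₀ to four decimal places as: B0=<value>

d₁ = [ln(V₀/D) + (r + σ²/2)T] / (σ√T)
   = [ln(464.2096/238.4339) + (0.0584 + 0.5·0.4952²)·2.5054] / (0.4952·√2.5054)
   = [0.666244 + 0.453506] / 0.783825 = 1.428572
d₂ = d₁ − σ√T = 1.428572 − 0.783825 = 0.644747
N(d₁) = 0.923436,  N(d₂) = 0.740454,  e^(−rT) = 0.863885
E₀ = V₀·N(d₁) − D·e^(−rT)·N(d₂)
   = 464.2096·0.923436 − 238.4339·0.863885·0.740454 = 276.149580
B₀ = V₀ − E₀ = 464.2096 − 276.149580 = 188.060020

B0=188.0600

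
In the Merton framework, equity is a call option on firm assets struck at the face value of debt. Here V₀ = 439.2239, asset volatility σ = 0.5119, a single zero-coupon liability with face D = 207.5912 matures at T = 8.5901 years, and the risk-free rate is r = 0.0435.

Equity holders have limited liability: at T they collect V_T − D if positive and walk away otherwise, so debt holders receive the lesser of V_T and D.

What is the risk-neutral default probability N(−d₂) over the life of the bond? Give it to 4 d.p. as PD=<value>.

d₁ = [ln(V₀/D) + (r + σ²/2)T] / (σ√T)
   = [ln(439.2239/207.5912) + (0.0435 + 0.5·0.5119²)·8.5901] / (0.5119·√8.5901)
   = [0.749439 + 1.499151] / 1.500321 = 1.498739
d₂ = d₁ − σ√T = 1.498739 − 1.500321 = -0.001582
risk-neutral PD = N(−d₂) = N(0.001582) = 0.500631

PD=0.5006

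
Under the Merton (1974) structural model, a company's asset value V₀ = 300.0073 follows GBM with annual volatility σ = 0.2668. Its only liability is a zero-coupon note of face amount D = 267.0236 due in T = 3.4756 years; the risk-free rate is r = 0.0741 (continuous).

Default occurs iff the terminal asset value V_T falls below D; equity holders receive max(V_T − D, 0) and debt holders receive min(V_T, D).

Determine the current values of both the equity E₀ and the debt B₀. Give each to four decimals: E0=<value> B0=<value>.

E0=109.5055 B0=190.5018

d₁ = [ln(V₀/D) + (r + σ²/2)T] / (σ√T)
   = [ln(300.0073/267.0236) + (0.0741 + 0.5·0.2668²)·3.4756] / (0.2668·√3.4756)
   = [0.116470 + 0.381242] / 0.497394 = 1.000639
d₂ = d₁ − σ√T = 1.000639 − 0.497394 = 0.503245
N(d₁) = 0.841499,  N(d₂) = 0.692604,  e^(−rT) = 0.772949
E₀ = V₀·N(d₁) − D·e^(−rT)·N(d₂)
   = 300.0073·0.841499 − 267.0236·0.772949·0.692604 = 109.505485
B₀ = V₀ − E₀ = 300.0073 − 109.505485 = 190.501815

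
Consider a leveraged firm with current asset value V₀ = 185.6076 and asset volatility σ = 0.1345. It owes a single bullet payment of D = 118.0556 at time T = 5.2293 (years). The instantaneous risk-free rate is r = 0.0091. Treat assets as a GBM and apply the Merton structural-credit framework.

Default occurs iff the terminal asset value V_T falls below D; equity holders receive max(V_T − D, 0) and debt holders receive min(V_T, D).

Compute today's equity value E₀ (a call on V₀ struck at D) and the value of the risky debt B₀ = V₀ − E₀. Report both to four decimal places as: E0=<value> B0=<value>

E0=74.0017 B0=111.6059

d₁ = [ln(V₀/D) + (r + σ²/2)T] / (σ√T)
   = [ln(185.6076/118.0556) + (0.0091 + 0.5·0.1345²)·5.2293] / (0.1345·√5.2293)
   = [0.452479 + 0.094886] / 0.307570 = 1.779644
d₂ = d₁ − σ√T = 1.779644 − 0.307570 = 1.472074
N(d₁) = 0.962433,  N(d₂) = 0.929500,  e^(−rT) = 0.953528
E₀ = V₀·N(d₁) − D·e^(−rT)·N(d₂)
   = 185.6076·0.962433 − 118.0556·0.953528·0.929500 = 74.001740
B₀ = V₀ − E₀ = 185.6076 − 74.001740 = 111.605860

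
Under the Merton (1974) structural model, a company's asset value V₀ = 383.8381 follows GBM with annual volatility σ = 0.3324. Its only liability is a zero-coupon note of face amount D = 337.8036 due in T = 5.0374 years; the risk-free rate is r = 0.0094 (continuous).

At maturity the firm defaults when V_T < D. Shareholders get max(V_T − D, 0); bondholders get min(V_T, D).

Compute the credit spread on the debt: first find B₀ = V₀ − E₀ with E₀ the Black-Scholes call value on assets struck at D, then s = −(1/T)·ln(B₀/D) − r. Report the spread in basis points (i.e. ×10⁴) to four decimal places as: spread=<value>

spread=522.2731

d₁ = [ln(V₀/D) + (r + σ²/2)T] / (σ√T)
   = [ln(383.8381/337.8036) + (0.0094 + 0.5·0.3324²)·5.0374] / (0.3324·√5.0374)
   = [0.127756 + 0.325642] / 0.746044 = 0.607737
d₂ = d₁ − σ√T = 0.607737 − 0.746044 = -0.138307
N(d₁) = 0.728319,  N(d₂) = 0.444999,  e^(−rT) = 0.953752
E₀ = V₀·N(d₁) − D·e^(−rT)·N(d₂)
   = 383.8381·0.728319 − 337.8036·0.953752·0.444999 = 136.186419
B₀ = V₀ − E₀ = 383.8381 − 136.186419 = 247.651681
spread = −(1/T)·ln(B₀/D) − r = −(1/5.0374)·ln(247.651681/337.8036) − 0.0094 = 0.05222731
in basis points: 0.05222731 × 10⁴ = 522.2731 bp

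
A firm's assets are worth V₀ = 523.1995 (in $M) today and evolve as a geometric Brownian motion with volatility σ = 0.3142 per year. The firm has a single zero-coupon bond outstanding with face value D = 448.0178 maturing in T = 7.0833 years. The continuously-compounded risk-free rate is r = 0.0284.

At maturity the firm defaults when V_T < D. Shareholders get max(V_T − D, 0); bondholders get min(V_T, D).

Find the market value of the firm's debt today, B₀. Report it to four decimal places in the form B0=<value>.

B0=288.6173

d₁ = [ln(V₀/D) + (r + σ²/2)T] / (σ√T)
   = [ln(523.1995/448.0178) + (0.0284 + 0.5·0.3142²)·7.0833] / (0.3142·√7.0833)
   = [0.155130 + 0.550803] / 0.836227 = 0.844189
d₂ = d₁ − σ√T = 0.844189 − 0.836227 = 0.007962
N(d₁) = 0.800718,  N(d₂) = 0.503176,  e^(−rT) = 0.817777
E₀ = V₀·N(d₁) − D·e^(−rT)·N(d₂)
   = 523.1995·0.800718 − 448.0178·0.817777·0.503176 = 234.582209
B₀ = V₀ − E₀ = 523.1995 − 234.582209 = 288.617291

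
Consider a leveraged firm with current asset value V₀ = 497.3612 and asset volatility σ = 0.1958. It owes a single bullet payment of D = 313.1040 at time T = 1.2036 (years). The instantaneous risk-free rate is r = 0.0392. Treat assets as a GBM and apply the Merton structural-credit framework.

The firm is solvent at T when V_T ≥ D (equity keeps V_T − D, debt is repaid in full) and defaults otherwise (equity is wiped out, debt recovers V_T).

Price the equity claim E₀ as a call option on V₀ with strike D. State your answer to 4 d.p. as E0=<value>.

E0=198.9291

d₁ = [ln(V₀/D) + (r + σ²/2)T] / (σ√T)
   = [ln(497.3612/313.1040) + (0.0392 + 0.5·0.1958²)·1.2036] / (0.1958·√1.2036)
   = [0.462781 + 0.070253] / 0.214810 = 2.481424
d₂ = d₁ − σ√T = 2.481424 − 0.214810 = 2.266614
N(d₁) = 0.993457,  N(d₂) = 0.988293,  e^(−rT) = 0.953915
E₀ = V₀·N(d₁) − D·e^(−rT)·N(d₂)
   = 497.3612·0.993457 − 313.1040·0.953915·0.988293 = 198.929072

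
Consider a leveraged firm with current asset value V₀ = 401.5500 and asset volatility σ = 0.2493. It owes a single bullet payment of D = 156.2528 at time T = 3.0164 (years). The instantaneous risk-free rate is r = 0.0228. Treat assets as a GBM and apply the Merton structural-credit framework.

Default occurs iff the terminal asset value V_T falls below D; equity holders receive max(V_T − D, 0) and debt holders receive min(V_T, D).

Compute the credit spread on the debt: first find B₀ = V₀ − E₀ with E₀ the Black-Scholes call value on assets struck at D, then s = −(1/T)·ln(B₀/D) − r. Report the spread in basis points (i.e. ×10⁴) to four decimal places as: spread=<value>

d₁ = [ln(V₀/D) + (r + σ²/2)T] / (σ√T)
   = [ln(401.5500/156.2528) + (0.0228 + 0.5·0.2493²)·3.0164] / (0.2493·√3.0164)
   = [0.943857 + 0.162509] / 0.432979 = 2.555243
d₂ = d₁ − σ√T = 2.555243 − 0.432979 = 2.122264
N(d₁) = 0.994694,  N(d₂) = 0.983092,  e^(−rT) = 0.933538
E₀ = V₀·N(d₁) − D·e^(−rT)·N(d₂)
   = 401.5500·0.994694 − 156.2528·0.933538·0.983092 = 256.017924
B₀ = V₀ − E₀ = 401.5500 − 256.017924 = 145.532076
spread = −(1/T)·ln(B₀/D) − r = −(1/3.0164)·ln(145.532076/156.2528) − 0.0228 = 0.00076408
in basis points: 0.00076408 × 10⁴ = 7.6408 bp

spread=7.6408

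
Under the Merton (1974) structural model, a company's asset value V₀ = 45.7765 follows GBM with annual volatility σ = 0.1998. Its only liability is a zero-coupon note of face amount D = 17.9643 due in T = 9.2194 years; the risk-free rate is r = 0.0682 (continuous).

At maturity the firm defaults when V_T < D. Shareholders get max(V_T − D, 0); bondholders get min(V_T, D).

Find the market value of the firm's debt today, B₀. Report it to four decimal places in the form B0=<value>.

B0=9.5603

d₁ = [ln(V₀/D) + (r + σ²/2)T] / (σ√T)
   = [ln(45.7765/17.9643) + (0.0682 + 0.5·0.1998²)·9.2194] / (0.1998·√9.2194)
   = [0.935384 + 0.812782] / 0.606662 = 2.881616
d₂ = d₁ − σ√T = 2.881616 − 0.606662 = 2.274954
N(d₁) = 0.998022,  N(d₂) = 0.988546,  e^(−rT) = 0.533251
E₀ = V₀·N(d₁) − D·e^(−rT)·N(d₂)
   = 45.7765·0.998022 − 17.9643·0.533251·0.988546 = 36.216191
B₀ = V₀ − E₀ = 45.7765 − 36.216191 = 9.560309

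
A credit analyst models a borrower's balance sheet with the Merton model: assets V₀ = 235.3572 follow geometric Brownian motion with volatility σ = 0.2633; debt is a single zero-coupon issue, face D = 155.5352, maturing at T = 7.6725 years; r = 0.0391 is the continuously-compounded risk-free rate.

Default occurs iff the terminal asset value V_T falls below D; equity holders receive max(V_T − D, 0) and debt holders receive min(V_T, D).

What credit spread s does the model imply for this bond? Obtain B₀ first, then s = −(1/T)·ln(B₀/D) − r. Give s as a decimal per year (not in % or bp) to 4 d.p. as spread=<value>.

spread=0.0118

d₁ = [ln(V₀/D) + (r + σ²/2)T] / (σ√T)
   = [ln(235.3572/155.5352) + (0.0391 + 0.5·0.2633²)·7.6725] / (0.2633·√7.6725)
   = [0.414232 + 0.565950] / 0.729322 = 1.343964
d₂ = d₁ − σ√T = 1.343964 − 0.729322 = 0.614642
N(d₁) = 0.910520,  N(d₂) = 0.730604,  e^(−rT) = 0.740822
E₀ = V₀·N(d₁) − D·e^(−rT)·N(d₂)
   = 235.3572·0.910520 − 155.5352·0.740822·0.730604 = 130.114333
B₀ = V₀ − E₀ = 235.3572 − 130.114333 = 105.242867
spread = −(1/T)·ln(B₀/D) − r = −(1/7.6725)·ln(105.242867/155.5352) − 0.0391 = 0.01180927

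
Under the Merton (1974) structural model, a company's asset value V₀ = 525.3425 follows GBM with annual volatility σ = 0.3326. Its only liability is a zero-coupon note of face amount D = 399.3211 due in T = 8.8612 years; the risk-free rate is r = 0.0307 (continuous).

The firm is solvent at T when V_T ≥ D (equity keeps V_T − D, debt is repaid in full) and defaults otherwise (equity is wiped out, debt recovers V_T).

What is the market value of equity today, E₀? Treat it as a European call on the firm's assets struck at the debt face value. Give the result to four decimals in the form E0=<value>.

d₁ = [ln(V₀/D) + (r + σ²/2)T] / (σ√T)
   = [ln(525.3425/399.3211) + (0.0307 + 0.5·0.3326²)·8.8612] / (0.3326·√8.8612)
   = [0.274285 + 0.762164] / 0.990076 = 1.046837
d₂ = d₁ − σ√T = 1.046837 − 0.990076 = 0.056762
N(d₁) = 0.852413,  N(d₂) = 0.522632,  e^(−rT) = 0.761825
E₀ = V₀·N(d₁) − D·e^(−rT)·N(d₂)
   = 525.3425·0.852413 − 399.3211·0.761825·0.522632 = 288.817233

E0=288.8172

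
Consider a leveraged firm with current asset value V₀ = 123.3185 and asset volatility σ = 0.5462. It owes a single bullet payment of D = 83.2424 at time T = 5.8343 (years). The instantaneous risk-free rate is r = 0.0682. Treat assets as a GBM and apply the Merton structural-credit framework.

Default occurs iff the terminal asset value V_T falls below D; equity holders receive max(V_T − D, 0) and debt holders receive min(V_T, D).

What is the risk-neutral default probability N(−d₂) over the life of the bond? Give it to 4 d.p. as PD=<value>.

PD=0.5240

d₁ = [ln(V₀/D) + (r + σ²/2)T] / (σ√T)
   = [ln(123.3185/83.2424) + (0.0682 + 0.5·0.5462²)·5.8343] / (0.5462·√5.8343)
   = [0.393014 + 1.268186] / 1.319308 = 1.259145
d₂ = d₁ − σ√T = 1.259145 − 1.319308 = -0.060163
risk-neutral PD = N(−d₂) = N(0.060163) = 0.523987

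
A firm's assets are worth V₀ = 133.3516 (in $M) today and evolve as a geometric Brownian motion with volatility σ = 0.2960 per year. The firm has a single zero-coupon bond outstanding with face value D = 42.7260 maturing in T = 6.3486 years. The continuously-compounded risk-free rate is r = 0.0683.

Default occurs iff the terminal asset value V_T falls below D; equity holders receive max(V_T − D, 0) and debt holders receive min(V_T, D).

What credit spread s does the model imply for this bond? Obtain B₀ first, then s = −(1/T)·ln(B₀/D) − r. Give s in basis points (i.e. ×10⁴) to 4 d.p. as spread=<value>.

spread=15.5294

d₁ = [ln(V₀/D) + (r + σ²/2)T] / (σ√T)
   = [ln(133.3516/42.7260) + (0.0683 + 0.5·0.2960²)·6.3486] / (0.2960·√6.3486)
   = [1.138182 + 0.711729] / 0.745814 = 2.480390
d₂ = d₁ − σ√T = 2.480390 − 0.745814 = 1.734576
N(d₁) = 0.993438,  N(d₂) = 0.958592,  e^(−rT) = 0.648165
E₀ = V₀·N(d₁) − D·e^(−rT)·N(d₂)
   = 133.3516·0.993438 − 42.7260·0.648165·0.958592 = 105.929773
B₀ = V₀ − E₀ = 133.3516 − 105.929773 = 27.421827
spread = −(1/T)·ln(B₀/D) − r = −(1/6.3486)·ln(27.421827/42.7260) − 0.0683 = 0.00155294
in basis points: 0.00155294 × 10⁴ = 15.5294 bp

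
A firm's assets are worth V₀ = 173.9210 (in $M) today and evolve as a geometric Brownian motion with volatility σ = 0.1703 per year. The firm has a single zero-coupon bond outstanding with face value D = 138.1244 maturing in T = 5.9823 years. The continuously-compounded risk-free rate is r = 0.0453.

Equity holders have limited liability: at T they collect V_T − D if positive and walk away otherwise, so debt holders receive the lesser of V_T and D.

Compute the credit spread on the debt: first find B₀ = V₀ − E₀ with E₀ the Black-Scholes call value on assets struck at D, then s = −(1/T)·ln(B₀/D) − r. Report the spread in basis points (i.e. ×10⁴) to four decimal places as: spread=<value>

d₁ = [ln(V₀/D) + (r + σ²/2)T] / (σ√T)
   = [ln(173.9210/138.1244) + (0.0453 + 0.5·0.1703²)·5.9823] / (0.1703·√5.9823)
   = [0.230446 + 0.357748] / 0.416532 = 1.412121
d₂ = d₁ − σ√T = 1.412121 − 0.416532 = 0.995589
N(d₁) = 0.921043,  N(d₂) = 0.840275,  e^(−rT) = 0.762618
E₀ = V₀·N(d₁) − D·e^(−rT)·N(d₂)
   = 173.9210·0.921043 − 138.1244·0.762618·0.840275 = 71.677371
B₀ = V₀ − E₀ = 173.9210 − 71.677371 = 102.243629
spread = −(1/T)·ln(B₀/D) − r = −(1/5.9823)·ln(102.243629/138.1244) − 0.0453 = 0.00498104
in basis points: 0.00498104 × 10⁴ = 49.8104 bp

spread=49.8104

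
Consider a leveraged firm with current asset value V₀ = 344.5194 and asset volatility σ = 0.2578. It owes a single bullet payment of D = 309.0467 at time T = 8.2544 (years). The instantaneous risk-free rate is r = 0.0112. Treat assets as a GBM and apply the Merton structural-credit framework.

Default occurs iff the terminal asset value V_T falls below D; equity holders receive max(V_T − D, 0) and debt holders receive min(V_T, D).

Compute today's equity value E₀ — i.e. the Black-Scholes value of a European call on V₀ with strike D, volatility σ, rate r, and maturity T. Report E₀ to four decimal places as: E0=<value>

E0=124.9889

d₁ = [ln(V₀/D) + (r + σ²/2)T] / (σ√T)
   = [ln(344.5194/309.0467) + (0.0112 + 0.5·0.2578²)·8.2544] / (0.2578·√8.2544)
   = [0.108658 + 0.366746] / 0.740672 = 0.641856
d₂ = d₁ − σ√T = 0.641856 − 0.740672 = -0.098816
N(d₁) = 0.739517,  N(d₂) = 0.460642,  e^(−rT) = 0.911695
E₀ = V₀·N(d₁) − D·e^(−rT)·N(d₂)
   = 344.5194·0.739517 − 309.0467·0.911695·0.460642 = 124.988870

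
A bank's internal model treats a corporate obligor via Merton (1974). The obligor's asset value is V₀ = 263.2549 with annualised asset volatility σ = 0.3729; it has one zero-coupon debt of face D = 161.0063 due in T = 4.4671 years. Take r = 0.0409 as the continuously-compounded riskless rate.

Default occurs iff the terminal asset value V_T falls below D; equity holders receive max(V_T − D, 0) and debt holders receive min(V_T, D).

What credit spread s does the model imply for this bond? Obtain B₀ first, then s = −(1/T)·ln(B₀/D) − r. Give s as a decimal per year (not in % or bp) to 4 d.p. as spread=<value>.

d₁ = [ln(V₀/D) + (r + σ²/2)T] / (σ√T)
   = [ln(263.2549/161.0063) + (0.0409 + 0.5·0.3729²)·4.4671] / (0.3729·√4.4671)
   = [0.491679 + 0.493289] / 0.788143 = 1.249733
d₂ = d₁ − σ√T = 1.249733 − 0.788143 = 0.461589
N(d₁) = 0.894301,  N(d₂) = 0.677812,  e^(−rT) = 0.833014
E₀ = V₀·N(d₁) − D·e^(−rT)·N(d₂)
   = 263.2549·0.894301 − 161.0063·0.833014·0.677812 = 144.520688
B₀ = V₀ − E₀ = 263.2549 − 144.520688 = 118.734212
spread = −(1/T)·ln(B₀/D) − r = −(1/4.4671)·ln(118.734212/161.0063) − 0.0409 = 0.02727757

spread=0.0273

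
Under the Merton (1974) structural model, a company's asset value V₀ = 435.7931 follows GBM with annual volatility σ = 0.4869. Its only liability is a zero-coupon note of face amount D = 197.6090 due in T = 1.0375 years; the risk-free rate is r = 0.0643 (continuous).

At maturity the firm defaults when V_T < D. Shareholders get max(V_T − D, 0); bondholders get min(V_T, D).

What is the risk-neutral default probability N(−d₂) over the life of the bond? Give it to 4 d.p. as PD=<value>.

PD=0.0693

d₁ = [ln(V₀/D) + (r + σ²/2)T] / (σ√T)
   = [ln(435.7931/197.6090) + (0.0643 + 0.5·0.4869²)·1.0375] / (0.4869·√1.0375)
   = [0.790877 + 0.189692] / 0.495945 = 1.977172
d₂ = d₁ − σ√T = 1.977172 − 0.495945 = 1.481227
risk-neutral PD = N(−d₂) = N(-1.481227) = 0.069273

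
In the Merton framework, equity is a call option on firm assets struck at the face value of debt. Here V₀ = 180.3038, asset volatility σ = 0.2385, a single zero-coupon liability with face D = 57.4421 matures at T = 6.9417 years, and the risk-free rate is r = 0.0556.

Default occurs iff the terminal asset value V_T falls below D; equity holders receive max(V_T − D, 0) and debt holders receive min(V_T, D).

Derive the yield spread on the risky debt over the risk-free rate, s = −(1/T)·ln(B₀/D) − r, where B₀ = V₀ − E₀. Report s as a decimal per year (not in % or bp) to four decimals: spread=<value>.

d₁ = [ln(V₀/D) + (r + σ²/2)T] / (σ√T)
   = [ln(180.3038/57.4421) + (0.0556 + 0.5·0.2385²)·6.9417] / (0.2385·√6.9417)
   = [1.143866 + 0.583388] / 0.628378 = 2.748748
d₂ = d₁ − σ√T = 2.748748 − 0.628378 = 2.120369
N(d₁) = 0.997009,  N(d₂) = 0.983013,  e^(−rT) = 0.679799
E₀ = V₀·N(d₁) − D·e^(−rT)·N(d₂)
   = 180.3038·0.997009 − 57.4421·0.679799·0.983013 = 141.378759
B₀ = V₀ − E₀ = 180.3038 − 141.378759 = 38.925041
spread = −(1/T)·ln(B₀/D) − r = −(1/6.9417)·ln(38.925041/57.4421) − 0.0556 = 0.00045827

spread=0.0005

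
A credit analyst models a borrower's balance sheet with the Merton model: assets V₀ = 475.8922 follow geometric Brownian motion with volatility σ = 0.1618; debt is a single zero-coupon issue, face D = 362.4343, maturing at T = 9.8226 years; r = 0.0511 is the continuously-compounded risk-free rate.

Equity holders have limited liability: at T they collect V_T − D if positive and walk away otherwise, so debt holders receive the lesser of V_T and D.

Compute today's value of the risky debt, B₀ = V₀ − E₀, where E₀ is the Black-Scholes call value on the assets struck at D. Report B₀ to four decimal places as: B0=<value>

B0=214.9915

d₁ = [ln(V₀/D) + (r + σ²/2)T] / (σ√T)
   = [ln(475.8922/362.4343) + (0.0511 + 0.5·0.1618²)·9.8226] / (0.1618·√9.8226)
   = [0.272348 + 0.630509] / 0.507098 = 1.780440
d₂ = d₁ − σ√T = 1.780440 − 0.507098 = 1.273342
N(d₁) = 0.962498,  N(d₂) = 0.898552,  e^(−rT) = 0.605358
E₀ = V₀·N(d₁) − D·e^(−rT)·N(d₂)
   = 475.8922·0.962498 − 362.4343·0.605358·0.898552 = 260.900729
B₀ = V₀ − E₀ = 475.8922 − 260.900729 = 214.991471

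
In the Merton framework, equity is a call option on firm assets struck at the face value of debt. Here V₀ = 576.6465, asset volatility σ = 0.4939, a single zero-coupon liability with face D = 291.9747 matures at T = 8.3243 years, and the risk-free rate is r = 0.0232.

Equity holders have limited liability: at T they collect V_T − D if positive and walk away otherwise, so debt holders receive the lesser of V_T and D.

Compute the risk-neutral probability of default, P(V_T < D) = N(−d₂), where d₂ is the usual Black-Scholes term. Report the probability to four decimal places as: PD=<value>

d₁ = [ln(V₀/D) + (r + σ²/2)T] / (σ√T)
   = [ln(576.6465/291.9747) + (0.0232 + 0.5·0.4939²)·8.3243] / (0.4939·√8.3243)
   = [0.680562 + 1.208427] / 1.424994 = 1.325613
d₂ = d₁ − σ√T = 1.325613 − 1.424994 = -0.099381
risk-neutral PD = N(−d₂) = N(0.099381) = 0.539582

PD=0.5396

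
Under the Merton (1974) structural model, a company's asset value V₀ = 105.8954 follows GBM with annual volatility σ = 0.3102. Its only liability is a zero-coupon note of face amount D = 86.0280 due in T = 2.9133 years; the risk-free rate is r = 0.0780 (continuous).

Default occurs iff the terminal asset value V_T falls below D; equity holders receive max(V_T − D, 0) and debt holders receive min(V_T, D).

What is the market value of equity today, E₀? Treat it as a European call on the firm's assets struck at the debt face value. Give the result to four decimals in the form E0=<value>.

d₁ = [ln(V₀/D) + (r + σ²/2)T] / (σ√T)
   = [ln(105.8954/86.0280) + (0.0780 + 0.5·0.3102²)·2.9133] / (0.3102·√2.9133)
   = [0.207779 + 0.367402] / 0.529462 = 1.086351
d₂ = d₁ − σ√T = 1.086351 − 0.529462 = 0.556890
N(d₁) = 0.861338,  N(d₂) = 0.711199,  e^(−rT) = 0.796732
E₀ = V₀·N(d₁) − D·e^(−rT)·N(d₂)
   = 105.8954·0.861338 − 86.0280·0.796732·0.711199 = 42.465326

E0=42.4653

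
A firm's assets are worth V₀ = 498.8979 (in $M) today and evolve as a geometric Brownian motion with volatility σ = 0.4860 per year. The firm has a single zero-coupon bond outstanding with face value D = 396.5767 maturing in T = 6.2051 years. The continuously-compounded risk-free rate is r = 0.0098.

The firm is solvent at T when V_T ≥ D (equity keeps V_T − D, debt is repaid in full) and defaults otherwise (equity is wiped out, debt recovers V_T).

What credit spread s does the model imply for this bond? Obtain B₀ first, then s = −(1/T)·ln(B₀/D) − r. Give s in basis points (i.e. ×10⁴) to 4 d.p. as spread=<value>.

d₁ = [ln(V₀/D) + (r + σ²/2)T] / (σ√T)
   = [ln(498.8979/396.5767) + (0.0098 + 0.5·0.4860²)·6.2051] / (0.4860·√6.2051)
   = [0.229532 + 0.793620] / 1.210628 = 0.845142
d₂ = d₁ − σ√T = 0.845142 − 1.210628 = -0.365486
N(d₁) = 0.800984,  N(d₂) = 0.357374,  e^(−rT) = 0.941002
E₀ = V₀·N(d₁) − D·e^(−rT)·N(d₂)
   = 498.8979·0.800984 − 396.5767·0.941002·0.357374 = 266.244559
B₀ = V₀ − E₀ = 498.8979 − 266.244559 = 232.653341
spread = −(1/T)·ln(B₀/D) − r = −(1/6.2051)·ln(232.653341/396.5767) − 0.0098 = 0.07614864
in basis points: 0.07614864 × 10⁴ = 761.4864 bp

spread=761.4864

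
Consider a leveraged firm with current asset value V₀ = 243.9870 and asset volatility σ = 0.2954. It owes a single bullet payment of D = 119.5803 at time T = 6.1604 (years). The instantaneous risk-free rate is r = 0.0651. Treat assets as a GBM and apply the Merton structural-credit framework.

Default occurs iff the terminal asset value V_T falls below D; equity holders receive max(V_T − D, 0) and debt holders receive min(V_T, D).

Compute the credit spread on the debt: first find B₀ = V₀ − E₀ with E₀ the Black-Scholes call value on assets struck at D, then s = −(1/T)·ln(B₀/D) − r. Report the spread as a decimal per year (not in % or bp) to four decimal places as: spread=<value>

spread=0.0056

d₁ = [ln(V₀/D) + (r + σ²/2)T] / (σ√T)
   = [ln(243.9870/119.5803) + (0.0651 + 0.5·0.2954²)·6.1604] / (0.2954·√6.1604)
   = [0.713127 + 0.669824] / 0.733187 = 1.886217
d₂ = d₁ − σ√T = 1.886217 − 0.733187 = 1.153030
N(d₁) = 0.970367,  N(d₂) = 0.875551,  e^(−rT) = 0.669622
E₀ = V₀·N(d₁) − D·e^(−rT)·N(d₂)
   = 243.9870·0.970367 − 119.5803·0.669622·0.875551 = 166.648465
B₀ = V₀ − E₀ = 243.9870 − 166.648465 = 77.338535
spread = −(1/T)·ln(B₀/D) − r = −(1/6.1604)·ln(77.338535/119.5803) − 0.0651 = 0.00564147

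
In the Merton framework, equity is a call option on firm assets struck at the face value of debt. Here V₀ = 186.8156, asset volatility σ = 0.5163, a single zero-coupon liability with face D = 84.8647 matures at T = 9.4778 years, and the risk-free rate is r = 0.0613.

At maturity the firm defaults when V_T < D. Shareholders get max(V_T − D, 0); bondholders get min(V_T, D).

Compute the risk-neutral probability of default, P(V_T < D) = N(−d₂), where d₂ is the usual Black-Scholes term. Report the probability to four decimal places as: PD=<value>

d₁ = [ln(V₀/D) + (r + σ²/2)T] / (σ√T)
   = [ln(186.8156/84.8647) + (0.0613 + 0.5·0.5163²)·9.4778] / (0.5163·√9.4778)
   = [0.789064 + 1.844217] / 1.589483 = 1.656690
d₂ = d₁ − σ√T = 1.656690 − 1.589483 = 0.067207
risk-neutral PD = N(−d₂) = N(-0.067207) = 0.473208

PD=0.4732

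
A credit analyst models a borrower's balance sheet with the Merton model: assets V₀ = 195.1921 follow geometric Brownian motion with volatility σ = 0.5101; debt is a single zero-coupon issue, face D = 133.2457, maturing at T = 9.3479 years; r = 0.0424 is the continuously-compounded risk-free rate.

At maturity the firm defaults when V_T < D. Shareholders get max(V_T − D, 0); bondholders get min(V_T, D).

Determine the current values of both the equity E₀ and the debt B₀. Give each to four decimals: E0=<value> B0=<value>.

d₁ = [ln(V₀/D) + (r + σ²/2)T] / (σ√T)
   = [ln(195.1921/133.2457) + (0.0424 + 0.5·0.5101²)·9.3479] / (0.5101·√9.3479)
   = [0.381789 + 1.612522] / 1.559597 = 1.278735
d₂ = d₁ − σ√T = 1.278735 − 1.559597 = -0.280862
N(d₁) = 0.899505,  N(d₂) = 0.389408,  e^(−rT) = 0.672771
E₀ = V₀·N(d₁) − D·e^(−rT)·N(d₂)
   = 195.1921·0.899505 − 133.2457·0.672771·0.389408 = 140.668210
B₀ = V₀ − E₀ = 195.1921 − 140.668210 = 54.523890

E0=140.6682 B0=54.5239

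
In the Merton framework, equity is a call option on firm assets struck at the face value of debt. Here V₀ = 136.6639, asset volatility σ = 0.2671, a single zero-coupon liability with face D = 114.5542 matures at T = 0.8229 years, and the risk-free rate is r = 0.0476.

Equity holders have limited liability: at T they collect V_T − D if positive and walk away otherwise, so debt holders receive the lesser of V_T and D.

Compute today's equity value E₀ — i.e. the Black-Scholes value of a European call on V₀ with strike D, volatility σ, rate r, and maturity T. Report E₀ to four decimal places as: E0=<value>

E0=29.5372

d₁ = [ln(V₀/D) + (r + σ²/2)T] / (σ√T)
   = [ln(136.6639/114.5542) + (0.0476 + 0.5·0.2671²)·0.8229] / (0.2671·√0.8229)
   = [0.176477 + 0.068524] / 0.242297 = 1.011159
d₂ = d₁ − σ√T = 1.011159 − 0.242297 = 0.768862
N(d₁) = 0.844030,  N(d₂) = 0.779012,  e^(−rT) = 0.961587
E₀ = V₀·N(d₁) − D·e^(−rT)·N(d₂)
   = 136.6639·0.844030 − 114.5542·0.961587·0.779012 = 29.537184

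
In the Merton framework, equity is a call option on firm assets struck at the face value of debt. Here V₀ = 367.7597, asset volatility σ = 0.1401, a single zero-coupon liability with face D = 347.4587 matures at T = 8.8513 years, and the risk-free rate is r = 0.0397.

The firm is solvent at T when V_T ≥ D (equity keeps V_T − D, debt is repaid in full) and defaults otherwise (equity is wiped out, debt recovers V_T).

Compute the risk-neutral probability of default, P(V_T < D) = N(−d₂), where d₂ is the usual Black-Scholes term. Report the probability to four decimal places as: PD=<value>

PD=0.2204

d₁ = [ln(V₀/D) + (r + σ²/2)T] / (σ√T)
   = [ln(367.7597/347.4587) + (0.0397 + 0.5·0.1401²)·8.8513] / (0.1401·√8.8513)
   = [0.056784 + 0.438263] / 0.416813 = 1.187695
d₂ = d₁ − σ√T = 1.187695 − 0.416813 = 0.770882
risk-neutral PD = N(−d₂) = N(-0.770882) = 0.220389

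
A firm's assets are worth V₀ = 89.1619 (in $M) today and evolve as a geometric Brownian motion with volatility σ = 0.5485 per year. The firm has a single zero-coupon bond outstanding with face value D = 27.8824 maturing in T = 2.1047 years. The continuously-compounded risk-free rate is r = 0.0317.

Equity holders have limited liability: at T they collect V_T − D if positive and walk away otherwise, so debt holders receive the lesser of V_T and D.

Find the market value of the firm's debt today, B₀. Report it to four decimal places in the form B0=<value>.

d₁ = [ln(V₀/D) + (r + σ²/2)T] / (σ√T)
   = [ln(89.1619/27.8824) + (0.0317 + 0.5·0.5485²)·2.1047] / (0.5485·√2.1047)
   = [1.162458 + 0.383321] / 0.795741 = 1.942566
d₂ = d₁ − σ√T = 1.942566 − 0.795741 = 1.146825
N(d₁) = 0.973966,  N(d₂) = 0.874273,  e^(−rT) = 0.935458
E₀ = V₀·N(d₁) − D·e^(−rT)·N(d₂)
   = 89.1619·0.973966 − 27.8824·0.935458·0.874273 = 64.037130
B₀ = V₀ − E₀ = 89.1619 − 64.037130 = 25.124770

B0=25.1248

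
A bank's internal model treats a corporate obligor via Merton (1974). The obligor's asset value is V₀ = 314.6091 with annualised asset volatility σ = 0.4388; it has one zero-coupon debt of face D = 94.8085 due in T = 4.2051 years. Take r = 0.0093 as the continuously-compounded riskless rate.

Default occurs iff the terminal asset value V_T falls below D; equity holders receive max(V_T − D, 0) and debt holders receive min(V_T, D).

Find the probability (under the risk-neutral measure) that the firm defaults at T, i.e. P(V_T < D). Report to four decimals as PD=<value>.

PD=0.1771

d₁ = [ln(V₀/D) + (r + σ²/2)T] / (σ√T)
   = [ln(314.6091/94.8085) + (0.0093 + 0.5·0.4388²)·4.2051] / (0.4388·√4.2051)
   = [1.199472 + 0.443944] / 0.899818 = 1.826386
d₂ = d₁ − σ√T = 1.826386 − 0.899818 = 0.926568
risk-neutral PD = N(−d₂) = N(-0.926568) = 0.177075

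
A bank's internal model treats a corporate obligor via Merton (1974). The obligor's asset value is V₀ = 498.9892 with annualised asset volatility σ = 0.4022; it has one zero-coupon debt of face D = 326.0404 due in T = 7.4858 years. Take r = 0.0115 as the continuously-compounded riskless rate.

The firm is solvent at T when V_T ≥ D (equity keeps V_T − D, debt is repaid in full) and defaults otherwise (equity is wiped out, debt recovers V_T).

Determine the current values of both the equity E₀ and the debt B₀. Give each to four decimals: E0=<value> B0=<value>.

E0=282.2287 B0=216.7605

d₁ = [ln(V₀/D) + (r + σ²/2)T] / (σ√T)
   = [ln(498.9892/326.0404) + (0.0115 + 0.5·0.4022²)·7.4858] / (0.4022·√7.4858)
   = [0.425563 + 0.691556] / 1.100427 = 1.015169
d₂ = d₁ − σ√T = 1.015169 − 1.100427 = -0.085258
N(d₁) = 0.844987,  N(d₂) = 0.466028,  e^(−rT) = 0.917515
E₀ = V₀·N(d₁) − D·e^(−rT)·N(d₂)
   = 498.9892·0.844987 − 326.0404·0.917515·0.466028 = 282.228698
B₀ = V₀ − E₀ = 498.9892 − 282.228698 = 216.760502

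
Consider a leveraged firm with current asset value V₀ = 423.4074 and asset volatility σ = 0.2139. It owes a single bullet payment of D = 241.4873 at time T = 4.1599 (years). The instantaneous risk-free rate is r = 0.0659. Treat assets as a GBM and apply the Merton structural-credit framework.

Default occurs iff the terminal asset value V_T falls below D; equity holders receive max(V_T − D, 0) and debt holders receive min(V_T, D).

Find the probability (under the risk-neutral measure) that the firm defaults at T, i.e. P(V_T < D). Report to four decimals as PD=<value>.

PD=0.0448

d₁ = [ln(V₀/D) + (r + σ²/2)T] / (σ√T)
   = [ln(423.4074/241.4873) + (0.0659 + 0.5·0.2139²)·4.1599] / (0.2139·√4.1599)
   = [0.561518 + 0.369302] / 0.436267 = 2.133602
d₂ = d₁ − σ√T = 2.133602 − 0.436267 = 1.697335
risk-neutral PD = N(−d₂) = N(-1.697335) = 0.044817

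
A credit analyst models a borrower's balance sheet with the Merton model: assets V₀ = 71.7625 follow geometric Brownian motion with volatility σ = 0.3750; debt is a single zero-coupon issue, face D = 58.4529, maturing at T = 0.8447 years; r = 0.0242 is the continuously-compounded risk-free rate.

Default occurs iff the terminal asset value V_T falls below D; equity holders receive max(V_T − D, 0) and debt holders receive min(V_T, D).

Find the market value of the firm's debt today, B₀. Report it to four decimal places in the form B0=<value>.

d₁ = [ln(V₀/D) + (r + σ²/2)T] / (σ√T)
   = [ln(71.7625/58.4529) + (0.0242 + 0.5·0.3750²)·0.8447] / (0.3750·√0.8447)
   = [0.205141 + 0.079835] / 0.344653 = 0.826847
d₂ = d₁ − σ√T = 0.826847 − 0.344653 = 0.482193
N(d₁) = 0.795838,  N(d₂) = 0.685166,  e^(−rT) = 0.979766
E₀ = V₀·N(d₁) − D·e^(−rT)·N(d₂)
   = 71.7625·0.795838 − 58.4529·0.979766·0.685166 = 17.871783
B₀ = V₀ − E₀ = 71.7625 − 17.871783 = 53.890717

B0=53.8907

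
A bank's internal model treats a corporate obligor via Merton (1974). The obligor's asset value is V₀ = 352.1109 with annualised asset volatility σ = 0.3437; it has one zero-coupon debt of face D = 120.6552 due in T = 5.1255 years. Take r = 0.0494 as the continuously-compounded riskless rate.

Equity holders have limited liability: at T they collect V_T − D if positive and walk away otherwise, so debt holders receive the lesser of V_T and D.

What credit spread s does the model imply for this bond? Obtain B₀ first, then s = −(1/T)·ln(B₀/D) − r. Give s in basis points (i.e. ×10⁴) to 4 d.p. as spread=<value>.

spread=51.3051

d₁ = [ln(V₀/D) + (r + σ²/2)T] / (σ√T)
   = [ln(352.1109/120.6552) + (0.0494 + 0.5·0.3437²)·5.1255] / (0.3437·√5.1255)
   = [1.071009 + 0.555937] / 0.778122 = 2.090862
d₂ = d₁ − σ√T = 2.090862 − 0.778122 = 1.312740
N(d₁) = 0.981730,  N(d₂) = 0.905365,  e^(−rT) = 0.776313
E₀ = V₀·N(d₁) − D·e^(−rT)·N(d₂)
   = 352.1109·0.981730 − 120.6552·0.776313·0.905365 = 260.875701
B₀ = V₀ − E₀ = 352.1109 − 260.875701 = 91.235199
spread = −(1/T)·ln(B₀/D) − r = −(1/5.1255)·ln(91.235199/120.6552) − 0.0494 = 0.00513051
in basis points: 0.00513051 × 10⁴ = 51.3051 bp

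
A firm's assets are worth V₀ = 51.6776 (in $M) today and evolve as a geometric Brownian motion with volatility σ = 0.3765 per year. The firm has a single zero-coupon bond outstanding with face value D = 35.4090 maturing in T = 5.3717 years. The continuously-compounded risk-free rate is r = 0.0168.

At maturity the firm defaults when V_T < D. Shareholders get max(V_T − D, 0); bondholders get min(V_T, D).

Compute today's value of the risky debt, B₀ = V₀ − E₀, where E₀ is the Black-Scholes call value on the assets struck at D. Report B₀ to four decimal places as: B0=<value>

B0=26.0114

d₁ = [ln(V₀/D) + (r + σ²/2)T] / (σ√T)
   = [ln(51.6776/35.4090) + (0.0168 + 0.5·0.3765²)·5.3717] / (0.3765·√5.3717)
   = [0.378058 + 0.470970] / 0.872611 = 0.972974
d₂ = d₁ − σ√T = 0.972974 − 0.872611 = 0.100363
N(d₁) = 0.834717,  N(d₂) = 0.539972,  e^(−rT) = 0.913708
E₀ = V₀·N(d₁) − D·e^(−rT)·N(d₂)
   = 51.6776·0.834717 − 35.4090·0.913708·0.539972 = 25.666201
B₀ = V₀ − E₀ = 51.6776 − 25.666201 = 26.011399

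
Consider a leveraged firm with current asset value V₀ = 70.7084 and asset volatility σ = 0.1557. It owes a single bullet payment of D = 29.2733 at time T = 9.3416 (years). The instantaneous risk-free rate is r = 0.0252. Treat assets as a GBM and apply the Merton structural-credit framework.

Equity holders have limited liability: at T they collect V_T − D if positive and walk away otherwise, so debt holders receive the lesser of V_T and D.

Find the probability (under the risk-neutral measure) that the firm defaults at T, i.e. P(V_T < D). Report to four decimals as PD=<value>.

PD=0.0174

d₁ = [ln(V₀/D) + (r + σ²/2)T] / (σ√T)
   = [ln(70.7084/29.2733) + (0.0252 + 0.5·0.1557²)·9.3416] / (0.1557·√9.3416)
   = [0.881889 + 0.348640] / 0.475882 = 2.585785
d₂ = d₁ − σ√T = 2.585785 − 0.475882 = 2.109904
risk-neutral PD = N(−d₂) = N(-2.109904) = 0.017433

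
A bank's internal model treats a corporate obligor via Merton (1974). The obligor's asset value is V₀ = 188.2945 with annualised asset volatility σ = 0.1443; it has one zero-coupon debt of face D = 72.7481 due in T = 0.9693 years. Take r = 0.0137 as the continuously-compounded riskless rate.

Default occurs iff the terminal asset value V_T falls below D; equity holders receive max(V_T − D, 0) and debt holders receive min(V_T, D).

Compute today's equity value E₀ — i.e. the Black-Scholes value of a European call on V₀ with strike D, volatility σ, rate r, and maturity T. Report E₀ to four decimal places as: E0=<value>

E0=116.5061

d₁ = [ln(V₀/D) + (r + σ²/2)T] / (σ√T)
   = [ln(188.2945/72.7481) + (0.0137 + 0.5·0.1443²)·0.9693] / (0.1443·√0.9693)
   = [0.951004 + 0.023371] / 0.142068 = 6.858528
d₂ = d₁ − σ√T = 6.858528 − 0.142068 = 6.716460
N(d₁) = 1.000000,  N(d₂) = 1.000000,  e^(−rT) = 0.986808
E₀ = V₀·N(d₁) − D·e^(−rT)·N(d₂)
   = 188.2945·1.000000 − 72.7481·0.986808·1.000000 = 116.506066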